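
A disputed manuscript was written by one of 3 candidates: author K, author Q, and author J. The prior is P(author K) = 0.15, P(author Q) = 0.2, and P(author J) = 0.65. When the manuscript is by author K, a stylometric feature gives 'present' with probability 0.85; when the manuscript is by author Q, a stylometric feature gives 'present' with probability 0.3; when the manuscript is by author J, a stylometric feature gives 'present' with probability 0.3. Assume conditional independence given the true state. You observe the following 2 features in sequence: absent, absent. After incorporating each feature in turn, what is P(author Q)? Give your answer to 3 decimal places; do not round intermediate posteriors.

0.233

After 'absent': normaliser = 0.15·0.1500 + 0.7·0.2000 + 0.7·0.6500; P(author K) ≈ 0.0364, P(author Q) ≈ 0.2267, P(author J) ≈ 0.7368
After 'absent': normaliser = 0.15·0.0364 + 0.7·0.2267 + 0.7·0.7368; P(author K) ≈ 0.0080, P(author Q) ≈ 0.2334, P(author J) ≈ 0.7586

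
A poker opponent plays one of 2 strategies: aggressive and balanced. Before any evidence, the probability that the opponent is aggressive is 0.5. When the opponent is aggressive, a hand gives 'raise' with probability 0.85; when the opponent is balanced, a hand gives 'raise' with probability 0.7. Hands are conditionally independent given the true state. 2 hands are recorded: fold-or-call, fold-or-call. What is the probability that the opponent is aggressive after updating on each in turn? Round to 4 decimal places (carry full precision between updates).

After 'fold-or-call': P(aggressive) = 0.15·0.5000 / (0.15·0.5000 + 0.3·0.5000) ≈ 0.3333
After 'fold-or-call': P(aggressive) = 0.15·0.3333 / (0.15·0.3333 + 0.3·0.6667) ≈ 0.2000

0.2000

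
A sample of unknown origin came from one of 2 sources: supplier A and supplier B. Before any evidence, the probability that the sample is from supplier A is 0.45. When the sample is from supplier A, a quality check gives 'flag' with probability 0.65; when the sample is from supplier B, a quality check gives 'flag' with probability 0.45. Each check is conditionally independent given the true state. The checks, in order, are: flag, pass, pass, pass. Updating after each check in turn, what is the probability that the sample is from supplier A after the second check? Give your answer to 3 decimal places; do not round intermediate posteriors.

After 'flag': P(supplier A) = 0.65·0.4500 / (0.65·0.4500 + 0.45·0.5500) ≈ 0.5417
After 'pass': P(supplier A) = 0.35·0.5417 / (0.35·0.5417 + 0.55·0.4583) ≈ 0.4292

0.429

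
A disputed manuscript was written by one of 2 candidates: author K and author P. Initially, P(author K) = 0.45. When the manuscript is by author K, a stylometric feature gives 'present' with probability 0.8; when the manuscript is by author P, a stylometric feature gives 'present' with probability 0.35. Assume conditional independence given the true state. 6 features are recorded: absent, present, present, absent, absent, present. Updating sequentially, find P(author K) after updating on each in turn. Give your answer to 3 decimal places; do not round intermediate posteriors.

0.222

After 'absent': P(author K) = 0.2·0.4500 / (0.2·0.4500 + 0.65·0.5500) ≈ 0.2011
After 'present': P(author K) = 0.8·0.2011 / (0.8·0.2011 + 0.35·0.7989) ≈ 0.3653
After 'present': P(author K) = 0.8·0.3653 / (0.8·0.3653 + 0.35·0.6347) ≈ 0.5681
After 'absent': P(author K) = 0.2·0.5681 / (0.2·0.5681 + 0.65·0.4319) ≈ 0.2881
After 'absent': P(author K) = 0.2·0.2881 / (0.2·0.2881 + 0.65·0.7119) ≈ 0.1107
After 'present': P(author K) = 0.8·0.1107 / (0.8·0.1107 + 0.35·0.8893) ≈ 0.2216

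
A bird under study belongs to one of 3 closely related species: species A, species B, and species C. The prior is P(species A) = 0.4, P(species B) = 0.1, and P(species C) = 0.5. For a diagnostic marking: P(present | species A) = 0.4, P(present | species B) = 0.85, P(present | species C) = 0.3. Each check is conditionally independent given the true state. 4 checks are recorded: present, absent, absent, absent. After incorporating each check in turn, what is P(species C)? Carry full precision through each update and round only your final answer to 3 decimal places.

0.596

After 'present': normaliser = 0.4·0.4000 + 0.85·0.1000 + 0.3·0.5000; P(species A) ≈ 0.4051, P(species B) ≈ 0.2152, P(species C) ≈ 0.3797
After 'absent': normaliser = 0.6·0.4051 + 0.15·0.2152 + 0.7·0.3797; P(species A) ≈ 0.4491, P(species B) ≈ 0.0596, P(species C) ≈ 0.4912
After 'absent': normaliser = 0.6·0.4491 + 0.15·0.0596 + 0.7·0.4912; P(species A) ≈ 0.4330, P(species B) ≈ 0.0144, P(species C) ≈ 0.5526
After 'absent': normaliser = 0.6·0.4330 + 0.15·0.0144 + 0.7·0.5526; P(species A) ≈ 0.4005, P(species B) ≈ 0.0033, P(species C) ≈ 0.5962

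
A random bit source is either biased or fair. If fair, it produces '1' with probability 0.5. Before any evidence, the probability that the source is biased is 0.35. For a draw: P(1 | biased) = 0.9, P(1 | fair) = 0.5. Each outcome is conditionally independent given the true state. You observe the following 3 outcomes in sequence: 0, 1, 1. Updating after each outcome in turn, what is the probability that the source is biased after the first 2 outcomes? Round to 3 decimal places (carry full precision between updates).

0.162

Apply Bayes' rule sequentially, carrying P(biased) forward.
After '0': P(biased) = 0.1·0.3500 / (0.1·0.3500 + 0.5·0.6500) ≈ 0.0972
After '1': P(biased) = 0.9·0.0972 / (0.9·0.0972 + 0.5·0.9028) ≈ 0.1624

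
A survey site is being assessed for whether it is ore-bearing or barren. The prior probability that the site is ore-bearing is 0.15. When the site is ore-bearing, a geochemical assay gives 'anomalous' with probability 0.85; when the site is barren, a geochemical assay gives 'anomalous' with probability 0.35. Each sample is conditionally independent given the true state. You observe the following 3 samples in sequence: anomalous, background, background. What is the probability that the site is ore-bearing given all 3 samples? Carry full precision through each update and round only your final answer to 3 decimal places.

0.022

Each posterior becomes the prior for the next update.
After 'anomalous': P(ore) = 0.85·0.1500 / (0.85·0.1500 + 0.35·0.8500) ≈ 0.3000
After 'background': P(ore) = 0.15·0.3000 / (0.15·0.3000 + 0.65·0.7000) ≈ 0.0900
After 'background': P(ore) = 0.15·0.0900 / (0.15·0.0900 + 0.65·0.9100) ≈ 0.0223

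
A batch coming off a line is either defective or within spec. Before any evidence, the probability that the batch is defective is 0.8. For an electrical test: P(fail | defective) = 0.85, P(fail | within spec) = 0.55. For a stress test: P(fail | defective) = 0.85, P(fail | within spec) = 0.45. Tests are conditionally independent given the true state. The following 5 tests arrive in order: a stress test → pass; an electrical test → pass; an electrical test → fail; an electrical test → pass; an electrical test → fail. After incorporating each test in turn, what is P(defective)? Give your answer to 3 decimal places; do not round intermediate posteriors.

After a stress test='pass': P(defective) = 0.15·0.8000 / (0.15·0.8000 + 0.55·0.2000) ≈ 0.5217
After an electrical test='pass': P(defective) = 0.15·0.5217 / (0.15·0.5217 + 0.45·0.4783) ≈ 0.2667
After an electrical test='fail': P(defective) = 0.85·0.2667 / (0.85·0.2667 + 0.55·0.7333) ≈ 0.3598
After an electrical test='pass': P(defective) = 0.15·0.3598 / (0.15·0.3598 + 0.45·0.6402) ≈ 0.1578
After an electrical test='fail': P(defective) = 0.85·0.1578 / (0.85·0.1578 + 0.55·0.8422) ≈ 0.2245

0.225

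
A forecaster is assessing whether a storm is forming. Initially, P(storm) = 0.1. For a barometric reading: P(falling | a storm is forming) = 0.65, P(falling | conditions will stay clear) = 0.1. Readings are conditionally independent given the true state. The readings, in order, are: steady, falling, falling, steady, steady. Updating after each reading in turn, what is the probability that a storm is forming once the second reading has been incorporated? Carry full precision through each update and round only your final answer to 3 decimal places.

After 'steady': P(storm) = 0.35·0.1000 / (0.35·0.1000 + 0.9·0.9000) ≈ 0.0414
After 'falling': P(storm) = 0.65·0.0414 / (0.65·0.0414 + 0.1·0.9586) ≈ 0.2193

0.219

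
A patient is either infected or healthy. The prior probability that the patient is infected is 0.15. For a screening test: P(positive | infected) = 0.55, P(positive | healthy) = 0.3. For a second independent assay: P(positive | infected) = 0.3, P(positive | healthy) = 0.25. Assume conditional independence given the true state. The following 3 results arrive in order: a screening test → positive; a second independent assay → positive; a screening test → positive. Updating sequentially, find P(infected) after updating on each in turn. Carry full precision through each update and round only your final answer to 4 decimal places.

After a screening test='positive': P(infected) = 0.55·0.1500 / (0.55·0.1500 + 0.3·0.8500) ≈ 0.2444
After a second independent assay='positive': P(infected) = 0.3·0.2444 / (0.3·0.2444 + 0.25·0.7556) ≈ 0.2797
After a screening test='positive': P(infected) = 0.55·0.2797 / (0.55·0.2797 + 0.3·0.7203) ≈ 0.4158

0.4158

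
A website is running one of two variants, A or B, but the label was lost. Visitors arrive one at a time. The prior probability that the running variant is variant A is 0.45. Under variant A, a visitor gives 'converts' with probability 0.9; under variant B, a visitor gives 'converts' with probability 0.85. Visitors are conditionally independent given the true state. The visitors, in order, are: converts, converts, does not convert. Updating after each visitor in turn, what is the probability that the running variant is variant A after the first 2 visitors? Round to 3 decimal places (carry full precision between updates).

After 'converts': P(A) = 0.9·0.4500 / (0.9·0.4500 + 0.85·0.5500) ≈ 0.4642
After 'converts': P(A) = 0.9·0.4642 / (0.9·0.4642 + 0.85·0.5358) ≈ 0.4784

0.478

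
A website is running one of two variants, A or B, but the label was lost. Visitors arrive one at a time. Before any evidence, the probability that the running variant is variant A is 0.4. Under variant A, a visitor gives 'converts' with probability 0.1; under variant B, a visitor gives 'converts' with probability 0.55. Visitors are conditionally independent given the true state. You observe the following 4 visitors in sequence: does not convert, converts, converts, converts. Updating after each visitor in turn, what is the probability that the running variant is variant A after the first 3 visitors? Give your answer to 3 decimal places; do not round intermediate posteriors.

0.042

After 'does not convert': P(A) = 0.9·0.4000 / (0.9·0.4000 + 0.45·0.6000) ≈ 0.5714
After 'converts': P(A) = 0.1·0.5714 / (0.1·0.5714 + 0.55·0.4286) ≈ 0.1951
After 'converts': P(A) = 0.1·0.1951 / (0.1·0.1951 + 0.55·0.8049) ≈ 0.0422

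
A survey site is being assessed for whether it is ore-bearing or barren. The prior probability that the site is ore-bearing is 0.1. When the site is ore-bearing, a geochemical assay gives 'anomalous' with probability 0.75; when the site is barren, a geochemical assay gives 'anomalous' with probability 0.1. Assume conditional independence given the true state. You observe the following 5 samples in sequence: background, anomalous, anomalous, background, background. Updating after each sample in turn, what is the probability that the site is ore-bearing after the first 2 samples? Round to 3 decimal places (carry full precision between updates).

0.188

After 'background': P(ore) = 0.25·0.1000 / (0.25·0.1000 + 0.9·0.9000) ≈ 0.0299
After 'anomalous': P(ore) = 0.75·0.0299 / (0.75·0.0299 + 0.1·0.9701) ≈ 0.1880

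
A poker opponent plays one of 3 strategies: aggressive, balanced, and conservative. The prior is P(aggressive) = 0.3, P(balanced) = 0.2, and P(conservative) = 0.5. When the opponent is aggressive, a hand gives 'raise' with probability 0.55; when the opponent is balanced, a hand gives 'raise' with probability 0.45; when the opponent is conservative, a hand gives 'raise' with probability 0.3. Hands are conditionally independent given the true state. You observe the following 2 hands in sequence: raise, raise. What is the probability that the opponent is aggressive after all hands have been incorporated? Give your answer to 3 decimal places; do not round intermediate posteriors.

0.515

After 'raise': normaliser = 0.55·0.3000 + 0.45·0.2000 + 0.3·0.5000; P(aggressive) ≈ 0.4074, P(balanced) ≈ 0.2222, P(conservative) ≈ 0.3704
After 'raise': normaliser = 0.55·0.4074 + 0.45·0.2222 + 0.3·0.3704; P(aggressive) ≈ 0.5149, P(balanced) ≈ 0.2298, P(conservative) ≈ 0.2553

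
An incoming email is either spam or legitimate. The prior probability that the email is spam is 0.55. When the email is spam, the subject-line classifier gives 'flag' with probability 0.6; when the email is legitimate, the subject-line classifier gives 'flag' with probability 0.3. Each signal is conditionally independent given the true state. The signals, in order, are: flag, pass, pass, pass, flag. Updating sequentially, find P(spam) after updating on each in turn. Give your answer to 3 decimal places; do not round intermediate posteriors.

0.477

After 'flag': P(spam) = 0.6·0.5500 / (0.6·0.5500 + 0.3·0.4500) ≈ 0.7097
After 'pass': P(spam) = 0.4·0.7097 / (0.4·0.7097 + 0.7·0.2903) ≈ 0.5828
After 'pass': P(spam) = 0.4·0.5828 / (0.4·0.5828 + 0.7·0.4172) ≈ 0.4439
After 'pass': P(spam) = 0.4·0.4439 / (0.4·0.4439 + 0.7·0.5561) ≈ 0.3132
After 'flag': P(spam) = 0.6·0.3132 / (0.6·0.3132 + 0.3·0.6868) ≈ 0.4770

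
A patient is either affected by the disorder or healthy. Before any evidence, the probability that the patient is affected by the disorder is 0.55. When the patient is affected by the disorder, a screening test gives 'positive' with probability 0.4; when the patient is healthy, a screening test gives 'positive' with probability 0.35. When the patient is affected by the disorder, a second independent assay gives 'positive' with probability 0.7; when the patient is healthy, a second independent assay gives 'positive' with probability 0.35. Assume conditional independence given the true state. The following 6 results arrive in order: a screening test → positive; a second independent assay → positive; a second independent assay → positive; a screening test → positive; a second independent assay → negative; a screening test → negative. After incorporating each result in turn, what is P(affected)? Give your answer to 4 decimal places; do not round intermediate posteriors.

0.7312

After a screening test='positive': P(affected) = 0.4·0.5500 / (0.4·0.5500 + 0.35·0.4500) ≈ 0.5828
After a second independent assay='positive': P(affected) = 0.7·0.5828 / (0.7·0.5828 + 0.35·0.4172) ≈ 0.7364
After a second independent assay='positive': P(affected) = 0.7·0.7364 / (0.7·0.7364 + 0.35·0.2636) ≈ 0.8482
After a screening test='positive': P(affected) = 0.4·0.8482 / (0.4·0.8482 + 0.35·0.1518) ≈ 0.8646
After a second independent assay='negative': P(affected) = 0.3·0.8646 / (0.3·0.8646 + 0.65·0.1354) ≈ 0.7467
After a screening test='negative': P(affected) = 0.6·0.7467 / (0.6·0.7467 + 0.65·0.2533) ≈ 0.7312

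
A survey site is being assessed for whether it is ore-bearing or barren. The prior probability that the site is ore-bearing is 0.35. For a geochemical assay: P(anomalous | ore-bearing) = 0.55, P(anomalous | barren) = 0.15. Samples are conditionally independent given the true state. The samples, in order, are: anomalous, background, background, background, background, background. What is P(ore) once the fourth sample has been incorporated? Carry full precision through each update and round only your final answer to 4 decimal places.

0.2266

Apply Bayes' rule sequentially, carrying P(ore) forward.
After 'anomalous': P(ore) = 0.55·0.3500 / (0.55·0.3500 + 0.15·0.6500) ≈ 0.6638
After 'background': P(ore) = 0.45·0.6638 / (0.45·0.6638 + 0.85·0.3362) ≈ 0.5111
After 'background': P(ore) = 0.45·0.5111 / (0.45·0.5111 + 0.85·0.4889) ≈ 0.3562
After 'background': P(ore) = 0.45·0.3562 / (0.45·0.3562 + 0.85·0.6438) ≈ 0.2266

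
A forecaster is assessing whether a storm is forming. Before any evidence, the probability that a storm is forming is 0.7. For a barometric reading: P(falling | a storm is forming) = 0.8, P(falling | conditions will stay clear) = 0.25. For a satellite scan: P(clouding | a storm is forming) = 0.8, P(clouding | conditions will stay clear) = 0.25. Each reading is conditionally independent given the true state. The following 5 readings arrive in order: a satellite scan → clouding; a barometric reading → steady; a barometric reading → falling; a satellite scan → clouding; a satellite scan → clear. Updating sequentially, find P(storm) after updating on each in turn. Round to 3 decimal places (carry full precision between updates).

After a satellite scan='clouding': P(storm) = 0.8·0.7000 / (0.8·0.7000 + 0.25·0.3000) ≈ 0.8819
After a barometric reading='steady': P(storm) = 0.2·0.8819 / (0.2·0.8819 + 0.75·0.1181) ≈ 0.6657
After a barometric reading='falling': P(storm) = 0.8·0.6657 / (0.8·0.6657 + 0.25·0.3343) ≈ 0.8643
After a satellite scan='clouding': P(storm) = 0.8·0.8643 / (0.8·0.8643 + 0.25·0.1357) ≈ 0.9532
After a satellite scan='clear': P(storm) = 0.2·0.9532 / (0.2·0.9532 + 0.75·0.0468) ≈ 0.8446

0.845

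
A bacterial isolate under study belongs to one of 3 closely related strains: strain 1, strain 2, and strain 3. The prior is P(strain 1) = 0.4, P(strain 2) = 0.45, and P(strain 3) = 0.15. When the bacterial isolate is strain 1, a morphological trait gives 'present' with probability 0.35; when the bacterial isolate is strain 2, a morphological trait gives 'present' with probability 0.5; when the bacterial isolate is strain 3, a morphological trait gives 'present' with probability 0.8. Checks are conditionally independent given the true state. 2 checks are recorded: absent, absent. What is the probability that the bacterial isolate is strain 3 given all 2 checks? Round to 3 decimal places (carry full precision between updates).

After 'absent': normaliser = 0.65·0.4000 + 0.5·0.4500 + 0.2·0.1500; P(strain 1) ≈ 0.5049, P(strain 2) ≈ 0.4369, P(strain 3) ≈ 0.0583
After 'absent': normaliser = 0.65·0.5049 + 0.5·0.4369 + 0.2·0.0583; P(strain 1) ≈ 0.5878, P(strain 2) ≈ 0.3913, P(strain 3) ≈ 0.0209

0.021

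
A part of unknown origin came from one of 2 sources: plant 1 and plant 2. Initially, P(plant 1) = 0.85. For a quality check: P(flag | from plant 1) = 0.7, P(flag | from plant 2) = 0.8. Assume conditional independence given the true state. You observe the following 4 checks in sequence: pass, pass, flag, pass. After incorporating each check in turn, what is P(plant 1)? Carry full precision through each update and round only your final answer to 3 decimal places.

0.944

After 'pass': P(plant 1) = 0.3·0.8500 / (0.3·0.8500 + 0.2·0.1500) ≈ 0.8947
After 'pass': P(plant 1) = 0.3·0.8947 / (0.3·0.8947 + 0.2·0.1053) ≈ 0.9273
After 'flag': P(plant 1) = 0.7·0.9273 / (0.7·0.9273 + 0.8·0.0727) ≈ 0.9177
After 'pass': P(plant 1) = 0.3·0.9177 / (0.3·0.9177 + 0.2·0.0823) ≈ 0.9436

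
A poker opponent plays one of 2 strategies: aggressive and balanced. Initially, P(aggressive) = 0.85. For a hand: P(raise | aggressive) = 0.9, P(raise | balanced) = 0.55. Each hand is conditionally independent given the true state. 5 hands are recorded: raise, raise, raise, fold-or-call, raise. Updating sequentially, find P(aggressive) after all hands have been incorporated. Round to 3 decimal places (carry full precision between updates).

0.900

After 'raise': P(aggressive) = 0.9·0.8500 / (0.9·0.8500 + 0.55·0.1500) ≈ 0.9027
After 'raise': P(aggressive) = 0.9·0.9027 / (0.9·0.9027 + 0.55·0.0973) ≈ 0.9382
After 'raise': P(aggressive) = 0.9·0.9382 / (0.9·0.9382 + 0.55·0.0618) ≈ 0.9613
After 'fold-or-call': P(aggressive) = 0.1·0.9613 / (0.1·0.9613 + 0.45·0.0387) ≈ 0.8466
After 'raise': P(aggressive) = 0.9·0.8466 / (0.9·0.8466 + 0.55·0.1534) ≈ 0.9003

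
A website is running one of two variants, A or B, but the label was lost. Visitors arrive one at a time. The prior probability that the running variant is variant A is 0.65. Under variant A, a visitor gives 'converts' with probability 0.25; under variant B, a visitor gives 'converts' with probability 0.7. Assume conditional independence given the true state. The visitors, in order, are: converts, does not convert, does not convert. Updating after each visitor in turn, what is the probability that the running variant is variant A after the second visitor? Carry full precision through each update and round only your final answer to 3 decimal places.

Each posterior becomes the prior for the next update.
After 'converts': P(A) = 0.25·0.6500 / (0.25·0.6500 + 0.7·0.3500) ≈ 0.3988
After 'does not convert': P(A) = 0.75·0.3988 / (0.75·0.3988 + 0.3·0.6012) ≈ 0.6238

0.624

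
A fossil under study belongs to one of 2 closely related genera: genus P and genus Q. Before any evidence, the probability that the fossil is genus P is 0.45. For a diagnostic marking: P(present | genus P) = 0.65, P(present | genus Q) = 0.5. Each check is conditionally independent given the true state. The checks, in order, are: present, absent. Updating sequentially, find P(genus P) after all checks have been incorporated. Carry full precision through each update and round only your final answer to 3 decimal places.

0.427

After 'present': P(genus P) = 0.65·0.4500 / (0.65·0.4500 + 0.5·0.5500) ≈ 0.5154
After 'absent': P(genus P) = 0.35·0.5154 / (0.35·0.5154 + 0.5·0.4846) ≈ 0.4268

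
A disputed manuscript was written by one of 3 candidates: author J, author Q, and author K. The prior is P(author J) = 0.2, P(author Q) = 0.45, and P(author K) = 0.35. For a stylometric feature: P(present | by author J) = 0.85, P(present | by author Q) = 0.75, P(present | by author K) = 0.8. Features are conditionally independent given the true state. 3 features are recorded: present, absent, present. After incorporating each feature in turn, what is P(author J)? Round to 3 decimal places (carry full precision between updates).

After 'present': normaliser = 0.85·0.2000 + 0.75·0.4500 + 0.8·0.3500; P(author J) ≈ 0.2159, P(author Q) ≈ 0.4286, P(author K) ≈ 0.3556
After 'absent': normaliser = 0.15·0.2159 + 0.25·0.4286 + 0.2·0.3556; P(author J) ≈ 0.1537, P(author Q) ≈ 0.5087, P(author K) ≈ 0.3376
After 'present': normaliser = 0.85·0.1537 + 0.75·0.5087 + 0.8·0.3376; P(author J) ≈ 0.1670, P(author Q) ≈ 0.4877, P(author K) ≈ 0.3453

0.167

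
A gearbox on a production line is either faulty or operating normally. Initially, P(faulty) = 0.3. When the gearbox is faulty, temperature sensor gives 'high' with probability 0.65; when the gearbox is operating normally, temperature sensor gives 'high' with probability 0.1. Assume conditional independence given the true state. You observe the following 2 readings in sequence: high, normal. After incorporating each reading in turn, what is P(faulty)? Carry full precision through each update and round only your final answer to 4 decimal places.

After 'high': P(faulty) = 0.65·0.3000 / (0.65·0.3000 + 0.1·0.7000) ≈ 0.7358
After 'normal': P(faulty) = 0.35·0.7358 / (0.35·0.7358 + 0.9·0.2642) ≈ 0.5200

0.5200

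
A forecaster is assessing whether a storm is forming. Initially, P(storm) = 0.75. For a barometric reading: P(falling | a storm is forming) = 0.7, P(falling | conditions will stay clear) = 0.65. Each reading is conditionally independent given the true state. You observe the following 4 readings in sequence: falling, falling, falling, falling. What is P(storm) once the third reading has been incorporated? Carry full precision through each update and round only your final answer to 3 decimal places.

0.789

After 'falling': P(storm) = 0.7·0.7500 / (0.7·0.7500 + 0.65·0.2500) ≈ 0.7636
After 'falling': P(storm) = 0.7·0.7636 / (0.7·0.7636 + 0.65·0.2364) ≈ 0.7768
After 'falling': P(storm) = 0.7·0.7768 / (0.7·0.7768 + 0.65·0.2232) ≈ 0.7893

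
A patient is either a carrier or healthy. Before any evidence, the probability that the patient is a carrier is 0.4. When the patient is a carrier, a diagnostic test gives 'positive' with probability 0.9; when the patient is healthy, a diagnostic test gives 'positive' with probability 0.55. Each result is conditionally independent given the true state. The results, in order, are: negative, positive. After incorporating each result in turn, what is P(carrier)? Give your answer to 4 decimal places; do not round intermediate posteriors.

Each posterior becomes the prior for the next update.
After 'negative': P(carrier) = 0.1·0.4000 / (0.1·0.4000 + 0.45·0.6000) ≈ 0.1290
After 'positive': P(carrier) = 0.9·0.1290 / (0.9·0.1290 + 0.55·0.8710) ≈ 0.1951

0.1951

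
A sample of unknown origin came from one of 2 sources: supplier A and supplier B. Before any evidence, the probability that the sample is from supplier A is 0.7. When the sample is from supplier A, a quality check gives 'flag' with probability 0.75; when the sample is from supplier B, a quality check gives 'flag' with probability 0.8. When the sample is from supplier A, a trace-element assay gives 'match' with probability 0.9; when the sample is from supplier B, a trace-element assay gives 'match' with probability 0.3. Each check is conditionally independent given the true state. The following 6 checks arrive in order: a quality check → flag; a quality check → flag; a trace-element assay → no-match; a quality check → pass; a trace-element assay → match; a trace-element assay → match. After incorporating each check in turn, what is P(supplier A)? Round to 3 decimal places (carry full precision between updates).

0.767

After a quality check='flag': P(supplier A) = 0.75·0.7000 / (0.75·0.7000 + 0.8·0.3000) ≈ 0.6863
After a quality check='flag': P(supplier A) = 0.75·0.6863 / (0.75·0.6863 + 0.8·0.3137) ≈ 0.6722
After a trace-element assay='no-match': P(supplier A) = 0.1·0.6722 / (0.1·0.6722 + 0.7·0.3278) ≈ 0.2266
After a quality check='pass': P(supplier A) = 0.25·0.2266 / (0.25·0.2266 + 0.2·0.7734) ≈ 0.2680
After a trace-element assay='match': P(supplier A) = 0.9·0.2680 / (0.9·0.2680 + 0.3·0.7320) ≈ 0.5235
After a trace-element assay='match': P(supplier A) = 0.9·0.5235 / (0.9·0.5235 + 0.3·0.4765) ≈ 0.7672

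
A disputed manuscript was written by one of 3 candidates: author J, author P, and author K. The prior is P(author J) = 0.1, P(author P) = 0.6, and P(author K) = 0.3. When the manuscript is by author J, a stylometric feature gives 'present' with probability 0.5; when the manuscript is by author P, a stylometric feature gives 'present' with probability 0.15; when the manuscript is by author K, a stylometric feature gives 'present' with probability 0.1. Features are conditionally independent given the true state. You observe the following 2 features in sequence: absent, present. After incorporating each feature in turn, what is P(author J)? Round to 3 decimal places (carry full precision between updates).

0.195

After 'absent': normaliser = 0.5·0.1000 + 0.85·0.6000 + 0.9·0.3000; P(author J) ≈ 0.0602, P(author P) ≈ 0.6145, P(author K) ≈ 0.3253
After 'present': normaliser = 0.5·0.0602 + 0.15·0.6145 + 0.1·0.3253; P(author J) ≈ 0.1946, P(author P) ≈ 0.5953, P(author K) ≈ 0.2101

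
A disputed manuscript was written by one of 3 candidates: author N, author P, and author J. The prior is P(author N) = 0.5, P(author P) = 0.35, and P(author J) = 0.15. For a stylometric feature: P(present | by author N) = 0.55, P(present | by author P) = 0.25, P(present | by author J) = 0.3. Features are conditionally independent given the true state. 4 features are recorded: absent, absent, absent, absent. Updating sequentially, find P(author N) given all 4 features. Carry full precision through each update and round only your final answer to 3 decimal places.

After 'absent': normaliser = 0.45·0.5000 + 0.75·0.3500 + 0.7·0.1500; P(author N) ≈ 0.3797, P(author P) ≈ 0.4430, P(author J) ≈ 0.1772
After 'absent': normaliser = 0.45·0.3797 + 0.75·0.4430 + 0.7·0.1772; P(author N) ≈ 0.2725, P(author P) ≈ 0.5298, P(author J) ≈ 0.1978
After 'absent': normaliser = 0.45·0.2725 + 0.75·0.5298 + 0.7·0.1978; P(author N) ≈ 0.1862, P(author P) ≈ 0.6035, P(author J) ≈ 0.2103
After 'absent': normaliser = 0.45·0.1862 + 0.75·0.6035 + 0.7·0.2103; P(author N) ≈ 0.1226, P(author P) ≈ 0.6621, P(author J) ≈ 0.2153

0.123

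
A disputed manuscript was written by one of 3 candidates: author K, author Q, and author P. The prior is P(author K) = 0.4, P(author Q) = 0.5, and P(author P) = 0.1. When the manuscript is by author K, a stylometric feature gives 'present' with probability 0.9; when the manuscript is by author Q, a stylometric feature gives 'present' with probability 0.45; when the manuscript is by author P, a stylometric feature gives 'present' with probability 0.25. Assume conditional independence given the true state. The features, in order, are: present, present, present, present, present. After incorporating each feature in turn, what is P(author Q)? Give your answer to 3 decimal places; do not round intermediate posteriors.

Apply Bayes' rule sequentially, carrying P(author Q) forward.
After 'present': normaliser = 0.9·0.4000 + 0.45·0.5000 + 0.25·0.1000; P(author K) ≈ 0.5902, P(author Q) ≈ 0.3689, P(author P) ≈ 0.0410
After 'present': normaliser = 0.9·0.5902 + 0.45·0.3689 + 0.25·0.0410; P(author K) ≈ 0.7509, P(author Q) ≈ 0.2346, P(author P) ≈ 0.0145
After 'present': normaliser = 0.9·0.7509 + 0.45·0.2346 + 0.25·0.0145; P(author K) ≈ 0.8609, P(author Q) ≈ 0.1345, P(author P) ≈ 0.0046
After 'present': normaliser = 0.9·0.8609 + 0.45·0.1345 + 0.25·0.0046; P(author K) ≈ 0.9263, P(author Q) ≈ 0.0724, P(author P) ≈ 0.0014
After 'present': normaliser = 0.9·0.9263 + 0.45·0.0724 + 0.25·0.0014; P(author K) ≈ 0.9620, P(author Q) ≈ 0.0376, P(author P) ≈ 0.0004

0.038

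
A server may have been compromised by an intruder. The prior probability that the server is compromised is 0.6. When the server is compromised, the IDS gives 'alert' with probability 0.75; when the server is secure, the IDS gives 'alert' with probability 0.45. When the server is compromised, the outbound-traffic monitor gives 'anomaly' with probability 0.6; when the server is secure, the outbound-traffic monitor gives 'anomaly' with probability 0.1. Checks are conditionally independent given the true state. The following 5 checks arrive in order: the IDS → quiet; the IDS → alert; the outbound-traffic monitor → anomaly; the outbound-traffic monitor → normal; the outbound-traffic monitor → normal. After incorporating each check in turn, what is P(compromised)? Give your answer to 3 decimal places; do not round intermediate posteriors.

0.574

After the IDS='quiet': P(compromised) = 0.25·0.6000 / (0.25·0.6000 + 0.55·0.4000) ≈ 0.4054
After the IDS='alert': P(compromised) = 0.75·0.4054 / (0.75·0.4054 + 0.45·0.5946) ≈ 0.5319
After the outbound-traffic monitor='anomaly': P(compromised) = 0.6·0.5319 / (0.6·0.5319 + 0.1·0.4681) ≈ 0.8721
After the outbound-traffic monitor='normal': P(compromised) = 0.4·0.8721 / (0.4·0.8721 + 0.9·0.1279) ≈ 0.7519
After the outbound-traffic monitor='normal': P(compromised) = 0.4·0.7519 / (0.4·0.7519 + 0.9·0.2481) ≈ 0.5739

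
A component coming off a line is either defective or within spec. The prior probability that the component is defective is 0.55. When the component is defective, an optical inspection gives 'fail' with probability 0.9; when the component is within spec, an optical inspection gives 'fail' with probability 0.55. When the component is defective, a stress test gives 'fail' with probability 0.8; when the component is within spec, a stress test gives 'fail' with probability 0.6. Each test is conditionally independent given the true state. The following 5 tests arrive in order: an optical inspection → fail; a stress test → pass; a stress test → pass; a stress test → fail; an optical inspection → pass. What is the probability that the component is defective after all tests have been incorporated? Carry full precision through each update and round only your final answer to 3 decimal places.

0.129

Each posterior becomes the prior for the next update.
After an optical inspection='fail': P(defective) = 0.9·0.5500 / (0.9·0.5500 + 0.55·0.4500) ≈ 0.6667
After a stress test='pass': P(defective) = 0.2·0.6667 / (0.2·0.6667 + 0.4·0.3333) ≈ 0.5000
After a stress test='pass': P(defective) = 0.2·0.5000 / (0.2·0.5000 + 0.4·0.5000) ≈ 0.3333
After a stress test='fail': P(defective) = 0.8·0.3333 / (0.8·0.3333 + 0.6·0.6667) ≈ 0.4000
After an optical inspection='pass': P(defective) = 0.1·0.4000 / (0.1·0.4000 + 0.45·0.6000) ≈ 0.1290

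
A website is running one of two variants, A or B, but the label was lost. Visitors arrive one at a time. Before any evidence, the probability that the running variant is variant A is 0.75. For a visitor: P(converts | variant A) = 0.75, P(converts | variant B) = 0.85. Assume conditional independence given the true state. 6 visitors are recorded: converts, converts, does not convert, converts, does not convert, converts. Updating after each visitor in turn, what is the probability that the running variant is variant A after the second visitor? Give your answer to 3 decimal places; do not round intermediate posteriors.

After 'converts': P(A) = 0.75·0.7500 / (0.75·0.7500 + 0.85·0.2500) ≈ 0.7258
After 'converts': P(A) = 0.75·0.7258 / (0.75·0.7258 + 0.85·0.2742) ≈ 0.7002

0.700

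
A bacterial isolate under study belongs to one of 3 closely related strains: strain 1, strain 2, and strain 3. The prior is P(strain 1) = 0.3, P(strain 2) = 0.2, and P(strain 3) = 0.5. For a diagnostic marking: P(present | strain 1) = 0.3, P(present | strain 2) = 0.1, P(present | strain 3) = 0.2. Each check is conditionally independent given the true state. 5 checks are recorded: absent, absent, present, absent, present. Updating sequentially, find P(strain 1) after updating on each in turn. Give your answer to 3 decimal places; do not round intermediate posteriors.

0.442

After 'absent': normaliser = 0.7·0.3000 + 0.9·0.2000 + 0.8·0.5000; P(strain 1) ≈ 0.2658, P(strain 2) ≈ 0.2278, P(strain 3) ≈ 0.5063
After 'absent': normaliser = 0.7·0.2658 + 0.9·0.2278 + 0.8·0.5063; P(strain 1) ≈ 0.2337, P(strain 2) ≈ 0.2576, P(strain 3) ≈ 0.5087
After 'present': normaliser = 0.3·0.2337 + 0.1·0.2576 + 0.2·0.5087; P(strain 1) ≈ 0.3548, P(strain 2) ≈ 0.1303, P(strain 3) ≈ 0.5149
After 'absent': normaliser = 0.7·0.3548 + 0.9·0.1303 + 0.8·0.5149; P(strain 1) ≈ 0.3194, P(strain 2) ≈ 0.1509, P(strain 3) ≈ 0.5297
After 'present': normaliser = 0.3·0.3194 + 0.1·0.1509 + 0.2·0.5297; P(strain 1) ≈ 0.4419, P(strain 2) ≈ 0.0696, P(strain 3) ≈ 0.4886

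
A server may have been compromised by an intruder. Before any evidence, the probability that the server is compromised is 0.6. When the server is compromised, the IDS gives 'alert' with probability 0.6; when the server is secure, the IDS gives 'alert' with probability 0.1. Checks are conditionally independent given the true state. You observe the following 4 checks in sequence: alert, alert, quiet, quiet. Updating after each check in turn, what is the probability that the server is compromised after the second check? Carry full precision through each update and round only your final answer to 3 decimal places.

After 'alert': P(compromised) = 0.6·0.6000 / (0.6·0.6000 + 0.1·0.4000) ≈ 0.9000
After 'alert': P(compromised) = 0.6·0.9000 / (0.6·0.9000 + 0.1·0.1000) ≈ 0.9818

0.982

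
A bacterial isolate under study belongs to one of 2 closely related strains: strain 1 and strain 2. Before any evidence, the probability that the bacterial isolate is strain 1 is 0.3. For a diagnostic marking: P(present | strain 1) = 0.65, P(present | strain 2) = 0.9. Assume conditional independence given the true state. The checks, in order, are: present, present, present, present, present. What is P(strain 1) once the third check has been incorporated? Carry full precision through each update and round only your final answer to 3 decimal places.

0.139

After 'present': P(strain 1) = 0.65·0.3000 / (0.65·0.3000 + 0.9·0.7000) ≈ 0.2364
After 'present': P(strain 1) = 0.65·0.2364 / (0.65·0.2364 + 0.9·0.7636) ≈ 0.1827
After 'present': P(strain 1) = 0.65·0.1827 / (0.65·0.1827 + 0.9·0.8173) ≈ 0.1390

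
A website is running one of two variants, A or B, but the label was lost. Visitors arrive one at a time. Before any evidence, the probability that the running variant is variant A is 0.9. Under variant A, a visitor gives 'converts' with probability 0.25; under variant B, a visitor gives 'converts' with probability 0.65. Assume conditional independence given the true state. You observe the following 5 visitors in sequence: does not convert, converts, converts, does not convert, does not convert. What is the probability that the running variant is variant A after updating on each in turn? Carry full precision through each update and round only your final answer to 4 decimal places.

0.9291

Apply Bayes' rule sequentially, carrying P(A) forward.
After 'does not convert': P(A) = 0.75·0.9000 / (0.75·0.9000 + 0.35·0.1000) ≈ 0.9507
After 'converts': P(A) = 0.25·0.9507 / (0.25·0.9507 + 0.65·0.0493) ≈ 0.8812
After 'converts': P(A) = 0.25·0.8812 / (0.25·0.8812 + 0.65·0.1188) ≈ 0.7405
After 'does not convert': P(A) = 0.75·0.7405 / (0.75·0.7405 + 0.35·0.2595) ≈ 0.8594
After 'does not convert': P(A) = 0.75·0.8594 / (0.75·0.8594 + 0.35·0.1406) ≈ 0.9291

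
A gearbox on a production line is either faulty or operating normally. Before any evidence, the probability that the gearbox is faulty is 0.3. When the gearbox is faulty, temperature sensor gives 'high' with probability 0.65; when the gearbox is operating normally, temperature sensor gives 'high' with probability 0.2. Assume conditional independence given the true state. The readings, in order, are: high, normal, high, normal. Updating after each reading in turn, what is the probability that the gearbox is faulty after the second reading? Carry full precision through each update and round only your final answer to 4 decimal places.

0.3786

Each posterior becomes the prior for the next update.
After 'high': P(faulty) = 0.65·0.3000 / (0.65·0.3000 + 0.2·0.7000) ≈ 0.5821
After 'normal': P(faulty) = 0.35·0.5821 / (0.35·0.5821 + 0.8·0.4179) ≈ 0.3786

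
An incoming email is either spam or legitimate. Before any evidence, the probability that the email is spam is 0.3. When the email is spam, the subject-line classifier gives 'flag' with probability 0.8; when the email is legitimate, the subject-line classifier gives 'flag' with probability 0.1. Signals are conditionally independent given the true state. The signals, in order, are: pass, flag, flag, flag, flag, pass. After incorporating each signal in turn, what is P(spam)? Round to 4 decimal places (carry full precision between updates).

After 'pass': P(spam) = 0.2·0.3000 / (0.2·0.3000 + 0.9·0.7000) ≈ 0.0870
After 'flag': P(spam) = 0.8·0.0870 / (0.8·0.0870 + 0.1·0.9130) ≈ 0.4324
After 'flag': P(spam) = 0.8·0.4324 / (0.8·0.4324 + 0.1·0.5676) ≈ 0.8591
After 'flag': P(spam) = 0.8·0.8591 / (0.8·0.8591 + 0.1·0.1409) ≈ 0.9799
After 'flag': P(spam) = 0.8·0.9799 / (0.8·0.9799 + 0.1·0.0201) ≈ 0.9974
After 'pass': P(spam) = 0.2·0.9974 / (0.2·0.9974 + 0.9·0.0026) ≈ 0.9886

0.9886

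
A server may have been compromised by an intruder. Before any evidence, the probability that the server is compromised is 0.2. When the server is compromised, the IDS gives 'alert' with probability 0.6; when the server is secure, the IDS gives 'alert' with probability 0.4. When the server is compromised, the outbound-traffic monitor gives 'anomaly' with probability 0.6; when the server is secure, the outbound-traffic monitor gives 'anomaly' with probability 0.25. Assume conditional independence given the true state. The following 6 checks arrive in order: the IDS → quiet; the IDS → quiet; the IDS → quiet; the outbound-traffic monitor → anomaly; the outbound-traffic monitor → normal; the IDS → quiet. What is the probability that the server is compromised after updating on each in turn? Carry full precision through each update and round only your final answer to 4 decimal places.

0.0595

After the IDS='quiet': P(compromised) = 0.4·0.2000 / (0.4·0.2000 + 0.6·0.8000) ≈ 0.1429
After the IDS='quiet': P(compromised) = 0.4·0.1429 / (0.4·0.1429 + 0.6·0.8571) ≈ 0.1000
After the IDS='quiet': P(compromised) = 0.4·0.1000 / (0.4·0.1000 + 0.6·0.9000) ≈ 0.0690
After the outbound-traffic monitor='anomaly': P(compromised) = 0.6·0.0690 / (0.6·0.0690 + 0.25·0.9310) ≈ 0.1509
After the outbound-traffic monitor='normal': P(compromised) = 0.4·0.1509 / (0.4·0.1509 + 0.75·0.8491) ≈ 0.0866
After the IDS='quiet': P(compromised) = 0.4·0.0866 / (0.4·0.0866 + 0.6·0.9134) ≈ 0.0595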